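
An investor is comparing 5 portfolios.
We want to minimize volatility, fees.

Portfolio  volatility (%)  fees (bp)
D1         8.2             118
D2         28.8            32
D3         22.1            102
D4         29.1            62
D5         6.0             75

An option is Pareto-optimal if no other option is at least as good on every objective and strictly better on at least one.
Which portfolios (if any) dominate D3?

D5: volatility 6.0≤22.1, fees 75≤102 — dominates D3.
Others (D1, D2, D4) are each worse than D3 on at least one objective.

D5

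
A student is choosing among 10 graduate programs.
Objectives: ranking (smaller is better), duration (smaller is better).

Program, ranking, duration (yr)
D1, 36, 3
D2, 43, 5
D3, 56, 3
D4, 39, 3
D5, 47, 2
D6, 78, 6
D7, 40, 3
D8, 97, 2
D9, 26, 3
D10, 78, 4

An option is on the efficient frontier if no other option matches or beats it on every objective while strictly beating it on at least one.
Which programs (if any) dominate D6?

D1: ranking 36≤78, duration 3≤6 — dominates D6.
D2: ranking 43≤78, duration 5≤6 — dominates D6.
D3: ranking 56≤78, duration 3≤6 — dominates D6.
D4: ranking 39≤78, duration 3≤6 — dominates D6.
D5: ranking 47≤78, duration 2≤6 — dominates D6.
D7: ranking 40≤78, duration 3≤6 — dominates D6.
D9: ranking 26≤78, duration 3≤6 — dominates D6.
D10: ranking 78≤78, duration 4≤6 — dominates D6.
Others (D8) are each worse than D6 on at least one objective.

D1, D2, D3, D4, D5, D7, D9, D10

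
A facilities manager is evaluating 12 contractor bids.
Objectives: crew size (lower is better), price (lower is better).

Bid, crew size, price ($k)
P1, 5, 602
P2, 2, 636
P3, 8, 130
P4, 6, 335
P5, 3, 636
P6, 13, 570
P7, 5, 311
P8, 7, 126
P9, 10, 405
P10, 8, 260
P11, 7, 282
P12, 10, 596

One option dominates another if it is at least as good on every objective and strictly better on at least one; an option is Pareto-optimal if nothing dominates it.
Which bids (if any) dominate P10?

P3, P8

P3: crew size 8≤8, price 130≤260 — dominates P10.
P8: crew size 7≤8, price 126≤260 — dominates P10.
Others (P1, P2, P4, P5, P6, P7, P9, P11, P12) are each worse than P10 on at least one objective.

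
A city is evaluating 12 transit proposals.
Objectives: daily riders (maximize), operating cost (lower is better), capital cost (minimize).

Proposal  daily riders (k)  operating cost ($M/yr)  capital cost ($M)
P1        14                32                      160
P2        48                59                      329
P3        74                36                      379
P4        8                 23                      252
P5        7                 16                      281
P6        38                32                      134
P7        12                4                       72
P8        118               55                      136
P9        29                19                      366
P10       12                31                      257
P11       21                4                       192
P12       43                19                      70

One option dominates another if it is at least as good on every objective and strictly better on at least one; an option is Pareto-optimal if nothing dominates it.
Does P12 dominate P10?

Yes

P12 vs P10: daily riders 43≥12, operating cost 19≤31, capital cost 70≤257 — P12 is at least as good on every objective with at least one strict improvement.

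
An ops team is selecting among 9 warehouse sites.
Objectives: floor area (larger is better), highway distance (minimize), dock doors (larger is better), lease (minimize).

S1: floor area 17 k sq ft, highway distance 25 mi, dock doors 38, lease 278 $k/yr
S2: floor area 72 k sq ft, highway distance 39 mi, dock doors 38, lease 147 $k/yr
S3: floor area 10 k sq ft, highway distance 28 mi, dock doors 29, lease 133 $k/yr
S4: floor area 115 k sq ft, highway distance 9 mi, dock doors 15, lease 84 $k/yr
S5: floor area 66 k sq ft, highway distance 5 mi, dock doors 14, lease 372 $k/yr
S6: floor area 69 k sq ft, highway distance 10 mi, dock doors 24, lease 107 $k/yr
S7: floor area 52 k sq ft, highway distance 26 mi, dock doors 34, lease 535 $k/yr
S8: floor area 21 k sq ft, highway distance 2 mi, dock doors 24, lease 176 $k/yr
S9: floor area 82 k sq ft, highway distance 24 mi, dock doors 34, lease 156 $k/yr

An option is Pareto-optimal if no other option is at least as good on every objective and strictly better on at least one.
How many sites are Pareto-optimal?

S1: not dominated.
S2: not dominated.
S3: not dominated.
S4: not dominated (best floor area).
S5: not dominated.
S6: not dominated.
S7: dominated by S9 (floor area 82≥52, highway distance 24≤26, dock doors 34≥34, lease 156≤535).
S8: not dominated (best highway distance).
S9: not dominated.
Pareto-optimal: S1, S2, S3, S4, S5, S6, S8, S9 → 8.

8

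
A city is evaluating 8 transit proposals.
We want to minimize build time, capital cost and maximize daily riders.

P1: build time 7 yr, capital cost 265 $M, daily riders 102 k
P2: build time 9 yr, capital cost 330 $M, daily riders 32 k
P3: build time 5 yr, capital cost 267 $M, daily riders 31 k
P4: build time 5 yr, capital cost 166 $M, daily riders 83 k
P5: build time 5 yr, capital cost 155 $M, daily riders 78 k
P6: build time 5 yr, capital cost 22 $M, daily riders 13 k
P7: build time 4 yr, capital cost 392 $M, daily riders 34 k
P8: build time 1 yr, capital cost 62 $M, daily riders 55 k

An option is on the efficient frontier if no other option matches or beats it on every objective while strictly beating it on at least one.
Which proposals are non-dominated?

P1: not dominated (best daily riders).
P2: dominated by P1 (build time 7≤9, capital cost 265≤330, daily riders 102≥32).
P3: dominated by P4 (build time 5≤5, capital cost 166≤267, daily riders 83≥31).
P4: not dominated.
P5: not dominated.
P6: not dominated (best capital cost).
P7: dominated by P8 (build time 1≤4, capital cost 62≤392, daily riders 55≥34).
P8: not dominated (best build time).

P1, P4, P5, P6, P8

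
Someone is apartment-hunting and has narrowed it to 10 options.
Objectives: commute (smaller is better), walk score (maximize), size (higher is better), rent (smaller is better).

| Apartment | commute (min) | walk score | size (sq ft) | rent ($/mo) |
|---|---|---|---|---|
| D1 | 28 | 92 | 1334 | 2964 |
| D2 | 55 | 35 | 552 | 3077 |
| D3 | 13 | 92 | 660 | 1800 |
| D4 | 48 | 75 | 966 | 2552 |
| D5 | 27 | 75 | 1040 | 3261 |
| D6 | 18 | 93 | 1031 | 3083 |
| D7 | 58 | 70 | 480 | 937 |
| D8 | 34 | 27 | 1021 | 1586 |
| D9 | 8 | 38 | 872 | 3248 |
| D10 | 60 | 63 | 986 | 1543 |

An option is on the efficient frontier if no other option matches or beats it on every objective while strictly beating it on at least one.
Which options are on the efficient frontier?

D1: not dominated (best size).
D2: dominated by D1 (commute 28≤55, walk score 92≥35, size 1334≥552, rent 2964≤3077).
D3: not dominated.
D4: not dominated.
D5: not dominated.
D6: not dominated (best walk score).
D7: not dominated (best rent).
D8: not dominated.
D9: not dominated (best commute).
D10: not dominated.

D1, D3, D4, D5, D6, D7, D8, D9, D10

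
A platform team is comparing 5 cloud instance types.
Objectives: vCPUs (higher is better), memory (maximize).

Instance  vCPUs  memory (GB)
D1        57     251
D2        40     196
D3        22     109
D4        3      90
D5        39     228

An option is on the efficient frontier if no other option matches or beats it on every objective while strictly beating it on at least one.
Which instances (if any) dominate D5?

D1

D1: vCPUs 57≥39, memory 251≥228 — dominates D5.
Others (D2, D3, D4) are each worse than D5 on at least one objective.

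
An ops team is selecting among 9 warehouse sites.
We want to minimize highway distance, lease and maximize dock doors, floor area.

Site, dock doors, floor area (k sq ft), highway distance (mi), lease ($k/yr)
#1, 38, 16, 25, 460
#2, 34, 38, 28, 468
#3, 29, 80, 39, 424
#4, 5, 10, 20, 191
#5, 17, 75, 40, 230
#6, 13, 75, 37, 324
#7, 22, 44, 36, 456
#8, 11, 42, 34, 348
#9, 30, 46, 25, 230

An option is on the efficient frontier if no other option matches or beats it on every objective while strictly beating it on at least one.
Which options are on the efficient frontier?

#1, #2, #3, #4, #5, #6, #9

#1: not dominated (best dock doors).
#2: not dominated.
#3: not dominated (best floor area).
#4: not dominated (best highway distance).
#5: not dominated.
#6: not dominated.
#7: dominated by #9 (dock doors 30≥22, floor area 46≥44, highway distance 25≤36, lease 230≤456).
#8: dominated by #9 (dock doors 30≥11, floor area 46≥42, highway distance 25≤34, lease 230≤348).
#9: not dominated.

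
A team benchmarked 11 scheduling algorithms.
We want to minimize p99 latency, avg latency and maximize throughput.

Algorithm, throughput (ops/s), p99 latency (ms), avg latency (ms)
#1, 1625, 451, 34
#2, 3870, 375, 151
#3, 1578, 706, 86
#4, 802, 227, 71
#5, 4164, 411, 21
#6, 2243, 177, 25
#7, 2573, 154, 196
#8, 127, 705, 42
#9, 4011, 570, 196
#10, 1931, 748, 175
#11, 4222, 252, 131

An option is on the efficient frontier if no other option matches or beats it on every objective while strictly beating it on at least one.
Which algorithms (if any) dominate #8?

#1, #5, #6

#1: throughput 1625≥127, p99 latency 451≤705, avg latency 34≤42 — dominates #8.
#5: throughput 4164≥127, p99 latency 411≤705, avg latency 21≤42 — dominates #8.
#6: throughput 2243≥127, p99 latency 177≤705, avg latency 25≤42 — dominates #8.
Others (#2, #3, #4, #7, #9, #10, #11) are each worse than #8 on at least one objective.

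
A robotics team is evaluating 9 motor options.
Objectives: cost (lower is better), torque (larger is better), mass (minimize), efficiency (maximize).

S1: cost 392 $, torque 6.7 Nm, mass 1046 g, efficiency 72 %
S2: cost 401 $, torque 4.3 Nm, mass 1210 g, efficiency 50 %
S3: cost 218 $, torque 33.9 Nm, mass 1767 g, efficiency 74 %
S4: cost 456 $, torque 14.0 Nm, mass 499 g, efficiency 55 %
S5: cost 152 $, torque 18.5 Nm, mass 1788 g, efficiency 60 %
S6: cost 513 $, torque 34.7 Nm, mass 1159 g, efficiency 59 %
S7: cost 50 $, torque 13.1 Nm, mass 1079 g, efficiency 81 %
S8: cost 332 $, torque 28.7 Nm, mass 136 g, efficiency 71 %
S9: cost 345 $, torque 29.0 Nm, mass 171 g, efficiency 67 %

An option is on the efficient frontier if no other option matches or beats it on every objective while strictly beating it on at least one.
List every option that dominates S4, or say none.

S8, S9

S8: cost 332≤456, torque 28.7≥14.0, mass 136≤499, efficiency 71≥55 — dominates S4.
S9: cost 345≤456, torque 29.0≥14.0, mass 171≤499, efficiency 67≥55 — dominates S4.
Others (S1, S2, S3, S5, S6, S7) are each worse than S4 on at least one objective.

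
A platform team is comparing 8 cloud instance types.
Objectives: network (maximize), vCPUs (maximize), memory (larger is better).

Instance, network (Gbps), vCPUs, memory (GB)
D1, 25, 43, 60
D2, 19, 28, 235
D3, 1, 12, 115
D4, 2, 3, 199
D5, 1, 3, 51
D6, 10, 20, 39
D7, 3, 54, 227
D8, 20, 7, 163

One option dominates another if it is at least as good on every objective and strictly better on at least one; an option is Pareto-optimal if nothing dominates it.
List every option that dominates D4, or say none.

D2: network 19≥2, vCPUs 28≥3, memory 235≥199 — dominates D4.
D7: network 3≥2, vCPUs 54≥3, memory 227≥199 — dominates D4.
Others (D1, D3, D5, D6, D8) are each worse than D4 on at least one objective.

D2, D7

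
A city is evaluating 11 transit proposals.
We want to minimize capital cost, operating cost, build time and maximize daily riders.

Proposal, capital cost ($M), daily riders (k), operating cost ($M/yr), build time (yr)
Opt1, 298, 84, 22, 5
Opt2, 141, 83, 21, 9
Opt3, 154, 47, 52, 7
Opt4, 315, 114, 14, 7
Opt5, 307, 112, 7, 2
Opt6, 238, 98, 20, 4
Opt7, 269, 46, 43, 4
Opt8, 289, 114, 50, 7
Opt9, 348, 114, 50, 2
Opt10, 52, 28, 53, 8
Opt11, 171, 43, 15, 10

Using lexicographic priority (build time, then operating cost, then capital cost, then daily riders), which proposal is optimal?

First minimize build time: best is 2, kept {Opt5, Opt9}.
Then minimize operating cost: best is 7, kept {Opt5}.

Opt5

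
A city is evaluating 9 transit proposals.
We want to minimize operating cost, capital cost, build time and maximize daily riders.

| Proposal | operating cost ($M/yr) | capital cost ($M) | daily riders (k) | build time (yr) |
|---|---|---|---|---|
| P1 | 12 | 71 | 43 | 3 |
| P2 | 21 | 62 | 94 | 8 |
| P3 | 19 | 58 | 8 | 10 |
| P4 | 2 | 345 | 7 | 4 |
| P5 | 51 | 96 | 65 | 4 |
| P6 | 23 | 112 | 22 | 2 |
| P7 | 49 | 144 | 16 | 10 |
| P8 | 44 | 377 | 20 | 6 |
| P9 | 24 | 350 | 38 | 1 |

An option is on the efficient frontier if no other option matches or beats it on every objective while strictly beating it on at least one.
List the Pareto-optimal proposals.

P1: not dominated.
P2: not dominated (best daily riders).
P3: not dominated (best capital cost).
P4: not dominated (best operating cost).
P5: not dominated.
P6: not dominated.
P7: dominated by P1 (operating cost 12≤49, capital cost 71≤144, daily riders 43≥16, build time 3≤10).
P8: dominated by P1 (operating cost 12≤44, capital cost 71≤377, daily riders 43≥20, build time 3≤6).
P9: not dominated (best build time).

P1, P2, P3, P4, P5, P6, P9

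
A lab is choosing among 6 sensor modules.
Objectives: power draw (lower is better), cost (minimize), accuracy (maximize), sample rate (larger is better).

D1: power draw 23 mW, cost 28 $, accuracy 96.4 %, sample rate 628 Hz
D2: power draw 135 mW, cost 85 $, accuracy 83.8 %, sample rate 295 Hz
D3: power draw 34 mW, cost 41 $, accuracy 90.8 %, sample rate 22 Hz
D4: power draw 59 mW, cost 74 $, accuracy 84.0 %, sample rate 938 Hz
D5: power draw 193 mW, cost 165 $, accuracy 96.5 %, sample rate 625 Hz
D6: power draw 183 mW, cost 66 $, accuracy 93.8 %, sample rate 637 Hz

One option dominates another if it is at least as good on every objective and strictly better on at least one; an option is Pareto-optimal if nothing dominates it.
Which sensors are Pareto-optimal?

D1: not dominated (best power draw).
D2: dominated by D1 (power draw 23≤135, cost 28≤85, accuracy 96.4≥83.8, sample rate 628≥295).
D3: dominated by D1 (power draw 23≤34, cost 28≤41, accuracy 96.4≥90.8, sample rate 628≥22).
D4: not dominated (best sample rate).
D5: not dominated (best accuracy).
D6: not dominated.

D1, D4, D5, D6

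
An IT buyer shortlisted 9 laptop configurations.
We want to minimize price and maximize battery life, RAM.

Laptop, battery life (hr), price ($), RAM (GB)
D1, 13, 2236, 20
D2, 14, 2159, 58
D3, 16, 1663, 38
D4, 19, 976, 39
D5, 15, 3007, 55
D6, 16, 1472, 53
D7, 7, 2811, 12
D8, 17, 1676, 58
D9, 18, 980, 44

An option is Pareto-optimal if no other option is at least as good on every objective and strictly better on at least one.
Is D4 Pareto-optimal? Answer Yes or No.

Yes

D1: worse on battery life (13 vs 19).
D2: worse on battery life (14 vs 19).
D3: worse on battery life (16 vs 19).
D5: worse on battery life (15 vs 19).
D6: worse on battery life (16 vs 19).
D7: worse on battery life (7 vs 19).
D8: worse on battery life (17 vs 19).
D9: worse on battery life (18 vs 19).
No option is at least as good as D4 on every objective and strictly better on one.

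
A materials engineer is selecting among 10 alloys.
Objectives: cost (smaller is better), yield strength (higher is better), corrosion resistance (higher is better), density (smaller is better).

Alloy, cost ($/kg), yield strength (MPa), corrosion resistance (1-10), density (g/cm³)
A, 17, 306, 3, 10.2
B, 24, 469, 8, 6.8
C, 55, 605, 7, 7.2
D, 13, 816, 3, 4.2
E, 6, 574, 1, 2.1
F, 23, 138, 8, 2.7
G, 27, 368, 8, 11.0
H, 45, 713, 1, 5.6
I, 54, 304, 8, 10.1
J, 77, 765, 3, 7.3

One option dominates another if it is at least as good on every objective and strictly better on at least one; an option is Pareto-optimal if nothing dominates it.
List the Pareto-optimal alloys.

B, C, D, E, F

A: dominated by D (cost 13≤17, yield strength 816≥306, corrosion resistance 3≥3, density 4.2≤10.2).
B: not dominated.
C: not dominated.
D: not dominated (best yield strength).
E: not dominated (best cost).
F: not dominated.
G: dominated by B (cost 24≤27, yield strength 469≥368, corrosion resistance 8≥8, density 6.8≤11.0).
H: dominated by D (cost 13≤45, yield strength 816≥713, corrosion resistance 3≥1, density 4.2≤5.6).
I: dominated by B (cost 24≤54, yield strength 469≥304, corrosion resistance 8≥8, density 6.8≤10.1).
J: dominated by D (cost 13≤77, yield strength 816≥765, corrosion resistance 3≥3, density 4.2≤7.3).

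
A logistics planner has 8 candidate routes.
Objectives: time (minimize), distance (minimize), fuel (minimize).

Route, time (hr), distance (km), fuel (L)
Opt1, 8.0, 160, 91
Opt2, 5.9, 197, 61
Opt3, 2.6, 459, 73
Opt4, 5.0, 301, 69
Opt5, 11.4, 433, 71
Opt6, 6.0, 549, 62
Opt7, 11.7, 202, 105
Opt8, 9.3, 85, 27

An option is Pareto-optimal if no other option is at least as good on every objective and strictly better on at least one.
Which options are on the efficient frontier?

Opt1, Opt2, Opt3, Opt4, Opt8

Opt1: not dominated.
Opt2: not dominated.
Opt3: not dominated (best time).
Opt4: not dominated.
Opt5: dominated by Opt2 (time 5.9≤11.4, distance 197≤433, fuel 61≤71).
Opt6: dominated by Opt2 (time 5.9≤6.0, distance 197≤549, fuel 61≤62).
Opt7: dominated by Opt1 (time 8.0≤11.7, distance 160≤202, fuel 91≤105).
Opt8: not dominated (best distance).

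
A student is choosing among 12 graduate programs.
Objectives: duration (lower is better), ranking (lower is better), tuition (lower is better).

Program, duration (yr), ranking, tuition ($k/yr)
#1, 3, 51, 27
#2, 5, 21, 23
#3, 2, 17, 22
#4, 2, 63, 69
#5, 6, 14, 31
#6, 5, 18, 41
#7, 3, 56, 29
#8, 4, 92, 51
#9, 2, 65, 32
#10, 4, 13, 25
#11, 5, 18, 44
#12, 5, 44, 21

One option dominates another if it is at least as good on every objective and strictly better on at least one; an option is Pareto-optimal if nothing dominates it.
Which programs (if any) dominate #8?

#1, #3, #7, #9, #10

#1: duration 3≤4, ranking 51≤92, tuition 27≤51 — dominates #8.
#3: duration 2≤4, ranking 17≤92, tuition 22≤51 — dominates #8.
#7: duration 3≤4, ranking 56≤92, tuition 29≤51 — dominates #8.
#9: duration 2≤4, ranking 65≤92, tuition 32≤51 — dominates #8.
#10: duration 4≤4, ranking 13≤92, tuition 25≤51 — dominates #8.
Others (#2, #4, #5, #6, #11, #12) are each worse than #8 on at least one objective.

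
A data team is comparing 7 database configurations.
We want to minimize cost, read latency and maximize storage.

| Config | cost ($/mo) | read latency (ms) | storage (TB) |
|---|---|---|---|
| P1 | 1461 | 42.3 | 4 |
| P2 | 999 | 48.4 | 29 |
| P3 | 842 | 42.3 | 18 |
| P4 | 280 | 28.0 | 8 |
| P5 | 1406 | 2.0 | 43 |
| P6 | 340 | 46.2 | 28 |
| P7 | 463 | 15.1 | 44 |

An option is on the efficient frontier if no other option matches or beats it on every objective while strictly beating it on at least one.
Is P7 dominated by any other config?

No

P1: worse on cost (1461 vs 463).
P2: worse on cost (999 vs 463).
P3: worse on cost (842 vs 463).
P4: worse on read latency (28.0 vs 15.1).
P5: worse on cost (1406 vs 463).
P6: worse on read latency (46.2 vs 15.1).
No option is at least as good as P7 on every objective and strictly better on one.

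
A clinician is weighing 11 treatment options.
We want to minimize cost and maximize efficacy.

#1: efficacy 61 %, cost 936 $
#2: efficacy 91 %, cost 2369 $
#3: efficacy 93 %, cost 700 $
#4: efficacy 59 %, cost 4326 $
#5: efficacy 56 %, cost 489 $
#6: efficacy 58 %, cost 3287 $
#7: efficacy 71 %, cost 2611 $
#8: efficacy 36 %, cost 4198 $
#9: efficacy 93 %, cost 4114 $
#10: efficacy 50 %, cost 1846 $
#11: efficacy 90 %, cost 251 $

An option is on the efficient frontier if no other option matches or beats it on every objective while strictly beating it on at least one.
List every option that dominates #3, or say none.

none

#1: worse on efficacy (61 vs 93).
#2: worse on efficacy (91 vs 93).
#4: worse on efficacy (59 vs 93).
#5: worse on efficacy (56 vs 93).
#6: worse on efficacy (58 vs 93).
#7: worse on efficacy (71 vs 93).
#8: worse on efficacy (36 vs 93).
#9: worse on cost (4114 vs 700).
#10: worse on efficacy (50 vs 93).
#11: worse on efficacy (90 vs 93).
No option dominates #3.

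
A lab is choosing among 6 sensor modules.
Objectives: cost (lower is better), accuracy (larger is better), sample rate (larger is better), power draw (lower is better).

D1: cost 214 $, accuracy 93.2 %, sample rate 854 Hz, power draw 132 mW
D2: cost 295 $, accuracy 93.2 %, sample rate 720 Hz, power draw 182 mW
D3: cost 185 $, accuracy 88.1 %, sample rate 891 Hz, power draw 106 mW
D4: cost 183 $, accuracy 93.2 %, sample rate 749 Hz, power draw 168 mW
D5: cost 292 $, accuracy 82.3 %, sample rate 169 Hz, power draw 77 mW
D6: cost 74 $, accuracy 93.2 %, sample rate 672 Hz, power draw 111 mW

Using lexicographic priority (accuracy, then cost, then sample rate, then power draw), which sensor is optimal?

D6

First maximize accuracy: best is 93.2, kept {D1, D2, D4, D6}.
Then minimize cost: best is 74, kept {D6}.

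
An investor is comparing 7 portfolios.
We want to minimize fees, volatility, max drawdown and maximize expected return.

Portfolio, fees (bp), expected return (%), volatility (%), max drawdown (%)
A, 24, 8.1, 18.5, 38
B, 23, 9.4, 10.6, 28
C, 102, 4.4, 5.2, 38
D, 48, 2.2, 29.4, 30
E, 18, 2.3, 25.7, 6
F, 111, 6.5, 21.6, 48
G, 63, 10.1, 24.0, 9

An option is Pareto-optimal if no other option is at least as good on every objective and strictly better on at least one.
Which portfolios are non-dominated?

B, C, E, G

A: dominated by B (fees 23≤24, expected return 9.4≥8.1, volatility 10.6≤18.5, max drawdown 28≤38).
B: not dominated.
C: not dominated (best volatility).
D: dominated by B (fees 23≤48, expected return 9.4≥2.2, volatility 10.6≤29.4, max drawdown 28≤30).
E: not dominated (best fees).
F: dominated by A (fees 24≤111, expected return 8.1≥6.5, volatility 18.5≤21.6, max drawdown 38≤48).
G: not dominated (best expected return).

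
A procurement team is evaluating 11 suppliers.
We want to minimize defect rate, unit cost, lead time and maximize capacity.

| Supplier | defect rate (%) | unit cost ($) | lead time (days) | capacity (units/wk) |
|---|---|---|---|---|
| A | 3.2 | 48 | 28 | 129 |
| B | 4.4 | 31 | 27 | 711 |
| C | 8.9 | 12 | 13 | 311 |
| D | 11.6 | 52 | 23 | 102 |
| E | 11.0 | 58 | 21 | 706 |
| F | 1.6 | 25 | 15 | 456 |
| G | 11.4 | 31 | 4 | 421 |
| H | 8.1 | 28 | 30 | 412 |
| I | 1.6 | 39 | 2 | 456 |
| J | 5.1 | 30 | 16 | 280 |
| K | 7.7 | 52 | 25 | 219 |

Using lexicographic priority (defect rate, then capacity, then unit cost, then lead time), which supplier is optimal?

First minimize defect rate: best is 1.6, kept {F, I}.
Then maximize capacity: best is 456, kept {F, I}.
Then minimize unit cost: best is 25, kept {F}.

F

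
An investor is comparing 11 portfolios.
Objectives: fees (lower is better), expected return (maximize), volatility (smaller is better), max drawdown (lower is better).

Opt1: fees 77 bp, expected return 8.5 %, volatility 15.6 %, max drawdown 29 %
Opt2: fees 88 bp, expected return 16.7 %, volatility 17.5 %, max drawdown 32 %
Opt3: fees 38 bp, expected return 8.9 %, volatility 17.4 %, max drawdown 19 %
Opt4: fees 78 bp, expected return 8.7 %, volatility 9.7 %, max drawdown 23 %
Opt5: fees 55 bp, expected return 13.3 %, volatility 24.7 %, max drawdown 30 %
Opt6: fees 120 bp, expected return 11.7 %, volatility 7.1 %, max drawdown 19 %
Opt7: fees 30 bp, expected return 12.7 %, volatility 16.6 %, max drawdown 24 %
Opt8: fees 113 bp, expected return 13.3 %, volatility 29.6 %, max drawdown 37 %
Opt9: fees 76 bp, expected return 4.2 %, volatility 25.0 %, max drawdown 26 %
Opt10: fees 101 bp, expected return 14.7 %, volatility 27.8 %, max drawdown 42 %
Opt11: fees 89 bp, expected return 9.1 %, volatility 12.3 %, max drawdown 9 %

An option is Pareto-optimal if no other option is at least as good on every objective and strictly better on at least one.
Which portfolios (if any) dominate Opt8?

Opt2, Opt5

Opt2: fees 88≤113, expected return 16.7≥13.3, volatility 17.5≤29.6, max drawdown 32≤37 — dominates Opt8.
Opt5: fees 55≤113, expected return 13.3≥13.3, volatility 24.7≤29.6, max drawdown 30≤37 — dominates Opt8.
Others (Opt1, Opt3, Opt4, Opt6, Opt7, Opt9, Opt10, Opt11) are each worse than Opt8 on at least one objective.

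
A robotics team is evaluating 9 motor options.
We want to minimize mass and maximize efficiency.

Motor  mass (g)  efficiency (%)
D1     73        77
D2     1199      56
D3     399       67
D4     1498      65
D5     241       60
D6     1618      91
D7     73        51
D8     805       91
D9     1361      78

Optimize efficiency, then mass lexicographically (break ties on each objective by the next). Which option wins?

D8

First maximize efficiency: best is 91, kept {D6, D8}.
Then minimize mass: best is 805, kept {D8}.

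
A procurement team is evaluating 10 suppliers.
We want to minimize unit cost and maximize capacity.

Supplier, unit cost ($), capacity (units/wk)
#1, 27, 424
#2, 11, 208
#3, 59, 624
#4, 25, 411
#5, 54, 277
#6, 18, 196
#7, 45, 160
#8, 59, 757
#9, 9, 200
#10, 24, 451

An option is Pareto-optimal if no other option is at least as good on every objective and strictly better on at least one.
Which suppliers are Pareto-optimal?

#2, #8, #9, #10

#1: dominated by #10 (unit cost 24≤27, capacity 451≥424).
#2: not dominated.
#3: dominated by #8 (unit cost 59≤59, capacity 757≥624).
#4: dominated by #10 (unit cost 24≤25, capacity 451≥411).
#5: dominated by #1 (unit cost 27≤54, capacity 424≥277).
#6: dominated by #2 (unit cost 11≤18, capacity 208≥196).
#7: dominated by #1 (unit cost 27≤45, capacity 424≥160).
#8: not dominated (best capacity).
#9: not dominated (best unit cost).
#10: not dominated.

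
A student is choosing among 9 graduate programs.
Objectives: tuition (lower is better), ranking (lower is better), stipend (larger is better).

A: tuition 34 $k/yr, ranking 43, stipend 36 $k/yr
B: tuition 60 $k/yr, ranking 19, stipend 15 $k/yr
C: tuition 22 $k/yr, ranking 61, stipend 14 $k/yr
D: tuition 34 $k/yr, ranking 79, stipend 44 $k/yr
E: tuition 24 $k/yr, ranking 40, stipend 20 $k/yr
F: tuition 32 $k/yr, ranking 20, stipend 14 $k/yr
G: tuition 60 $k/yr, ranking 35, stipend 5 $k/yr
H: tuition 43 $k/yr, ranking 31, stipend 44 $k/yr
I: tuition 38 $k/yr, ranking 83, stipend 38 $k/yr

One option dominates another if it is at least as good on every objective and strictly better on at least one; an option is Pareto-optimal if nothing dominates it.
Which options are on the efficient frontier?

A, B, C, D, E, F, H

A: not dominated.
B: not dominated (best ranking).
C: not dominated (best tuition).
D: not dominated.
E: not dominated.
F: not dominated.
G: dominated by B (tuition 60≤60, ranking 19≤35, stipend 15≥5).
H: not dominated.
I: dominated by D (tuition 34≤38, ranking 79≤83, stipend 44≥38).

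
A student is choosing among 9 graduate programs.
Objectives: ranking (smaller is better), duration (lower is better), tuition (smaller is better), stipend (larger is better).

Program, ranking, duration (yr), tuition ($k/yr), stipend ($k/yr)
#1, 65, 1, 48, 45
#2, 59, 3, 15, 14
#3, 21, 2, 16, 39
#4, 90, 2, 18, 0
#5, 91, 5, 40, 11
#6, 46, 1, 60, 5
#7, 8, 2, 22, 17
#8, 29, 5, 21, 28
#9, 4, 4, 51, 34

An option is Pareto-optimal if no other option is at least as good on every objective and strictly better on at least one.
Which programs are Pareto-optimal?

#1, #2, #3, #6, #7, #9

#1: not dominated (best stipend).
#2: not dominated (best tuition).
#3: not dominated.
#4: dominated by #3 (ranking 21≤90, duration 2≤2, tuition 16≤18, stipend 39≥0).
#5: dominated by #2 (ranking 59≤91, duration 3≤5, tuition 15≤40, stipend 14≥11).
#6: not dominated.
#7: not dominated.
#8: dominated by #3 (ranking 21≤29, duration 2≤5, tuition 16≤21, stipend 39≥28).
#9: not dominated (best ranking).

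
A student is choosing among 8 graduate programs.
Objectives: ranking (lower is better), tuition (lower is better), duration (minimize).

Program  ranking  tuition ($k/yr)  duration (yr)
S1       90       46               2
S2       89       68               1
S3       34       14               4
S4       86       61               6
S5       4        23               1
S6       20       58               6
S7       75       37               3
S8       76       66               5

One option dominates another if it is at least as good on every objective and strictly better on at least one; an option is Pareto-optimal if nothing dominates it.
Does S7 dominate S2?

No

S7 vs S2: S7 is worse on duration (3 vs 1), so it does not dominate S2.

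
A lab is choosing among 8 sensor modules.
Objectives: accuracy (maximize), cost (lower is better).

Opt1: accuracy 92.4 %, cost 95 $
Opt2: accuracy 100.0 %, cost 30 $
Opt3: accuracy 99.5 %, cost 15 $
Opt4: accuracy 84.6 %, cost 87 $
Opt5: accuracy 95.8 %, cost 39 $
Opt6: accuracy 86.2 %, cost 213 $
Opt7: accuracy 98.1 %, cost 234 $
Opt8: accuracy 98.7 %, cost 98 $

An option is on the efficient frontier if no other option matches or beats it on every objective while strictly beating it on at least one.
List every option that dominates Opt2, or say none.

none

Opt1: worse on accuracy (92.4 vs 100.0).
Opt3: worse on accuracy (99.5 vs 100.0).
Opt4: worse on accuracy (84.6 vs 100.0).
Opt5: worse on accuracy (95.8 vs 100.0).
Opt6: worse on accuracy (86.2 vs 100.0).
Opt7: worse on accuracy (98.1 vs 100.0).
Opt8: worse on accuracy (98.7 vs 100.0).
No option dominates Opt2.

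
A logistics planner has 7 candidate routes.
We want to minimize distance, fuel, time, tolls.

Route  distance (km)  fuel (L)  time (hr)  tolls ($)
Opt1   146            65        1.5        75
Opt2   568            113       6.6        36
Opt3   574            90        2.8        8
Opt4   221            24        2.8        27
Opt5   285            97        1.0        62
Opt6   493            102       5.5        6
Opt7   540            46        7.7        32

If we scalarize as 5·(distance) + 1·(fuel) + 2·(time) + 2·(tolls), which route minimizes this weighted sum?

Opt1: 5·146 + 1·65 + 2·1.5 + 2·75 = 948.0
Opt2: 5·568 + 1·113 + 2·6.6 + 2·36 = 3038.2
Opt3: 5·574 + 1·90 + 2·2.8 + 2·8 = 2981.6
Opt4: 5·221 + 1·24 + 2·2.8 + 2·27 = 1188.6
Opt5: 5·285 + 1·97 + 2·1.0 + 2·62 = 1648.0
Opt6: 5·493 + 1·102 + 2·5.5 + 2·6 = 2590.0
Opt7: 5·540 + 1·46 + 2·7.7 + 2·32 = 2825.4
Lowest: Opt1 at 948.0.

Opt1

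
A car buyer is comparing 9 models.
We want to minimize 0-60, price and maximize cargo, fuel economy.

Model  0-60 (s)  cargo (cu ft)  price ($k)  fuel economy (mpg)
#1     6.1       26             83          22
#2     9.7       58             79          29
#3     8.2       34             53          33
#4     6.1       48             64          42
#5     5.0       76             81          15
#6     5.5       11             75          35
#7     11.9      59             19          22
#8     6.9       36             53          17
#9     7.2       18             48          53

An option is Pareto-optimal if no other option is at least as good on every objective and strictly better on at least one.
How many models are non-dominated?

#1: dominated by #4 (0-60 6.1≤6.1, cargo 48≥26, price 64≤83, fuel economy 42≥22).
#2: not dominated.
#3: not dominated.
#4: not dominated.
#5: not dominated (best 0-60).
#6: not dominated.
#7: not dominated (best price).
#8: not dominated.
#9: not dominated (best fuel economy).
Pareto-optimal: #2, #3, #4, #5, #6, #7, #8, #9 → 8.

8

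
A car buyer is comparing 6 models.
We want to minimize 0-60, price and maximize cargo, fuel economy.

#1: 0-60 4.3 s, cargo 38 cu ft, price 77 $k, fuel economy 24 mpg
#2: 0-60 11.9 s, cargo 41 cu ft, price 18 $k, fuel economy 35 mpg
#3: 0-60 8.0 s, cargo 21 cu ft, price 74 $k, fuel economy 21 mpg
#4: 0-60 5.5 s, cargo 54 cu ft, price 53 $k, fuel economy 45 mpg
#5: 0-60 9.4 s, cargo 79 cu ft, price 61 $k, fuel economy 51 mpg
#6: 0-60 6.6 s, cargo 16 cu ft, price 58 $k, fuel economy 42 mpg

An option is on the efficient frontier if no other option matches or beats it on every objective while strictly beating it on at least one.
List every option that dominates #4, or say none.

none

#1: worse on cargo (38 vs 54).
#2: worse on 0-60 (11.9 vs 5.5).
#3: worse on 0-60 (8.0 vs 5.5).
#5: worse on 0-60 (9.4 vs 5.5).
#6: worse on 0-60 (6.6 vs 5.5).
No option dominates #4.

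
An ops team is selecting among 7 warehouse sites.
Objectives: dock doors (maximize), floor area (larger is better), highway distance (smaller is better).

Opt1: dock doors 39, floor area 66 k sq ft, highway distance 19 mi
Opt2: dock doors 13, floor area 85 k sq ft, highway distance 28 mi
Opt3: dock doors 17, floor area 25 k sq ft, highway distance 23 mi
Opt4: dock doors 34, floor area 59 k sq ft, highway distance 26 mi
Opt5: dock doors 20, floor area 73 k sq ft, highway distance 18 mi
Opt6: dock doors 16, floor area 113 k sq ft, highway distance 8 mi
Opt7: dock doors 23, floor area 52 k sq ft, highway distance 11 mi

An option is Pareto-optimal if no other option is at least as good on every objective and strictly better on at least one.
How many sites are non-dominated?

4

Opt1: not dominated (best dock doors).
Opt2: dominated by Opt6 (dock doors 16≥13, floor area 113≥85, highway distance 8≤28).
Opt3: dominated by Opt1 (dock doors 39≥17, floor area 66≥25, highway distance 19≤23).
Opt4: dominated by Opt1 (dock doors 39≥34, floor area 66≥59, highway distance 19≤26).
Opt5: not dominated.
Opt6: not dominated (best floor area).
Opt7: not dominated.
Pareto-optimal: Opt1, Opt5, Opt6, Opt7 → 4.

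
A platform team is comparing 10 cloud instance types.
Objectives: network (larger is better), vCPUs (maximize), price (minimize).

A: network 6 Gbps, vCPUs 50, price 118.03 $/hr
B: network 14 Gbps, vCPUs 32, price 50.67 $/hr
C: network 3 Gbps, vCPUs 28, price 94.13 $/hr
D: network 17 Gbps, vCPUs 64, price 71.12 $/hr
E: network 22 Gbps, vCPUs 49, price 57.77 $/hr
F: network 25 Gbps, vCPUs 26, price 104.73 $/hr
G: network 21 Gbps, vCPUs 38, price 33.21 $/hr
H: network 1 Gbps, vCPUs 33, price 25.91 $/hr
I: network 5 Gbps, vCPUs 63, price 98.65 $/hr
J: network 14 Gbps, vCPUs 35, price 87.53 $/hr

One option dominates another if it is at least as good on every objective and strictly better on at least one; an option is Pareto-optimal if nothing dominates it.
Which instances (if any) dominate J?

D, E, G

D: network 17≥14, vCPUs 64≥35, price 71.12≤87.53 — dominates J.
E: network 22≥14, vCPUs 49≥35, price 57.77≤87.53 — dominates J.
G: network 21≥14, vCPUs 38≥35, price 33.21≤87.53 — dominates J.
Others (A, B, C, F, H, I) are each worse than J on at least one objective.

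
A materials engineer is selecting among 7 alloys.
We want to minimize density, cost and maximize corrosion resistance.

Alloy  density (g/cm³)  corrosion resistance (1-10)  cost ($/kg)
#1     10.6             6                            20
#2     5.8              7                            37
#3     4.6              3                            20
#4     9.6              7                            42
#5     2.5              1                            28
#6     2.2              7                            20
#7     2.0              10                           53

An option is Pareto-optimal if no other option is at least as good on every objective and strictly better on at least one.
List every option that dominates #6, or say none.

#1: worse on density (10.6 vs 2.2).
#2: worse on density (5.8 vs 2.2).
#3: worse on density (4.6 vs 2.2).
#4: worse on density (9.6 vs 2.2).
#5: worse on density (2.5 vs 2.2).
#7: worse on cost (53 vs 20).
No option dominates #6.

none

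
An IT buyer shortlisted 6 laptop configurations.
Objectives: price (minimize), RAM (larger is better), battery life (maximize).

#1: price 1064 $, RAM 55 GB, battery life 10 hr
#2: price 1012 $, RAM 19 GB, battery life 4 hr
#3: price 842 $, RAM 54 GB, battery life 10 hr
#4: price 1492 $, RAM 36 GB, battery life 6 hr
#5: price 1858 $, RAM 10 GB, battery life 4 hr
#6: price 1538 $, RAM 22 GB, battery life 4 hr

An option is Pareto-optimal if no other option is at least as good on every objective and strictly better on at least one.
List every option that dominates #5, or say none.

#1, #2, #3, #4, #6

#1: price 1064≤1858, RAM 55≥10, battery life 10≥4 — dominates #5.
#2: price 1012≤1858, RAM 19≥10, battery life 4≥4 — dominates #5.
#3: price 842≤1858, RAM 54≥10, battery life 10≥4 — dominates #5.
#4: price 1492≤1858, RAM 36≥10, battery life 6≥4 — dominates #5.
#6: price 1538≤1858, RAM 22≥10, battery life 4≥4 — dominates #5.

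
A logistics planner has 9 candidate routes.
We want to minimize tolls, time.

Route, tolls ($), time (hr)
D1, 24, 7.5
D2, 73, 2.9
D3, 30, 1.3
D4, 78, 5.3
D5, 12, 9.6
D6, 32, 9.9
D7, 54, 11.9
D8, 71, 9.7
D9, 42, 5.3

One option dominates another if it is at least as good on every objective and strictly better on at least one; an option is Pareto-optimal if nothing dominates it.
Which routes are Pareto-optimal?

D1: not dominated.
D2: dominated by D3 (tolls 30≤73, time 1.3≤2.9).
D3: not dominated (best time).
D4: dominated by D2 (tolls 73≤78, time 2.9≤5.3).
D5: not dominated (best tolls).
D6: dominated by D1 (tolls 24≤32, time 7.5≤9.9).
D7: dominated by D1 (tolls 24≤54, time 7.5≤11.9).
D8: dominated by D1 (tolls 24≤71, time 7.5≤9.7).
D9: dominated by D3 (tolls 30≤42, time 1.3≤5.3).

D1, D3, D5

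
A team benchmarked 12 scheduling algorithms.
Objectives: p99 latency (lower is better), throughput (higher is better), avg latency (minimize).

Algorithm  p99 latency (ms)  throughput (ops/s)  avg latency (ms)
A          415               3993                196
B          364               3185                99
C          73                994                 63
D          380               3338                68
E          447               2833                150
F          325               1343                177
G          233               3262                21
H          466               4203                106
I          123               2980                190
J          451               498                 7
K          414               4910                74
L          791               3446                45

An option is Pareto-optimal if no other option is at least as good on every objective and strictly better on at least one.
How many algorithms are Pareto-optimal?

7

A: dominated by K (p99 latency 414≤415, throughput 4910≥3993, avg latency 74≤196).
B: dominated by G (p99 latency 233≤364, throughput 3262≥3185, avg latency 21≤99).
C: not dominated (best p99 latency).
D: not dominated.
E: dominated by B (p99 latency 364≤447, throughput 3185≥2833, avg latency 99≤150).
F: dominated by G (p99 latency 233≤325, throughput 3262≥1343, avg latency 21≤177).
G: not dominated.
H: dominated by K (p99 latency 414≤466, throughput 4910≥4203, avg latency 74≤106).
I: not dominated.
J: not dominated (best avg latency).
K: not dominated (best throughput).
L: not dominated.
Pareto-optimal: C, D, G, I, J, K, L → 7.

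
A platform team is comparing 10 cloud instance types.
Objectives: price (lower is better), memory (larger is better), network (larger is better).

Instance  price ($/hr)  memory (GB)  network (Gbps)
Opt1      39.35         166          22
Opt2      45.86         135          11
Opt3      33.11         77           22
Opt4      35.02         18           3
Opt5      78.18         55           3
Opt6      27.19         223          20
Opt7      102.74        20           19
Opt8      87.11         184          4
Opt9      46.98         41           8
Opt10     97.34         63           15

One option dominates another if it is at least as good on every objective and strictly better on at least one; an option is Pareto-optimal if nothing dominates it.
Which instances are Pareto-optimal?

Opt1: not dominated.
Opt2: dominated by Opt1 (price 39.35≤45.86, memory 166≥135, network 22≥11).
Opt3: not dominated.
Opt4: dominated by Opt3 (price 33.11≤35.02, memory 77≥18, network 22≥3).
Opt5: dominated by Opt1 (price 39.35≤78.18, memory 166≥55, network 22≥3).
Opt6: not dominated (best price).
Opt7: dominated by Opt1 (price 39.35≤102.74, memory 166≥20, network 22≥19).
Opt8: dominated by Opt6 (price 27.19≤87.11, memory 223≥184, network 20≥4).
Opt9: dominated by Opt1 (price 39.35≤46.98, memory 166≥41, network 22≥8).
Opt10: dominated by Opt1 (price 39.35≤97.34, memory 166≥63, network 22≥15).

Opt1, Opt3, Opt6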